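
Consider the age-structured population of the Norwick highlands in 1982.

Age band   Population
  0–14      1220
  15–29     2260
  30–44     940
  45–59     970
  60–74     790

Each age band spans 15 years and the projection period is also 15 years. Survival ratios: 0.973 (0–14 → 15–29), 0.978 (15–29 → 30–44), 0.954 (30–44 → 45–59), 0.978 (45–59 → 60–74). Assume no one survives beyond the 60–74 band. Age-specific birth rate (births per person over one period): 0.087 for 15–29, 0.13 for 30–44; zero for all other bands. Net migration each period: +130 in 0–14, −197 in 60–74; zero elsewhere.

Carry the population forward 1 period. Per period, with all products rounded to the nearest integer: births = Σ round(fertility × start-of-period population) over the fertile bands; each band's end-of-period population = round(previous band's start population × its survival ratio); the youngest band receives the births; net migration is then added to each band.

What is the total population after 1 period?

5495

Period 1:
Births: 2260 * 0.087 = 197 ; 940 * 0.13 = 122 → total 319
15–29: 1220 * 0.973 = 1187
30–44: 2260 * 0.978 = 2210
45–59: 940 * 0.954 = 897
60–74: 970 * 0.978 = 949
Net migration: 0–14 + 130 → 449; 60–74 − 197 → 752
Population now: 0–14=449, 15–29=1187, 30–44=2210, 45–59=897, 60–74=752
Total after period 1: 449 + 1187 + 2210 + 897 + 752 = 5495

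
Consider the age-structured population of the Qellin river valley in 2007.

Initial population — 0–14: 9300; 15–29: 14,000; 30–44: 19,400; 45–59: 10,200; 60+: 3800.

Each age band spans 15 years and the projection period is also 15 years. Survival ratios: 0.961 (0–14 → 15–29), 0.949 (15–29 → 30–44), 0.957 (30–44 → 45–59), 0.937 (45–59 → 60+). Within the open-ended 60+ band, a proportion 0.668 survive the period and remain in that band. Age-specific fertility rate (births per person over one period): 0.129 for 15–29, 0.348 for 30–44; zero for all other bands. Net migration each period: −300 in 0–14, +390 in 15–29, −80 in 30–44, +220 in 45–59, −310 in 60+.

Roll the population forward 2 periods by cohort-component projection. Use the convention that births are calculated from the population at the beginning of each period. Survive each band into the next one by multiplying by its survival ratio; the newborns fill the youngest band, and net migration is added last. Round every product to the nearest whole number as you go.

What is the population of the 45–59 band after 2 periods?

12858

[period 1]
Births: 14000 × 0.129 = 1806, 19400 × 0.348 = 6751 → total 8557
15–29: 9300 × 0.961 = 8937
30–44: 14000 × 0.949 = 13286
45–59: 19400 × 0.957 = 18566
60+: 10200 × 0.937 + 3800 × 0.668 = 9557 + 2538 = 12095
Net migration: 0–14 − 300 → 8257; 15–29 + 390 → 9327; 30–44 − 80 → 13206; 45–59 + 220 → 18786; 60+ − 310 → 11785
End of period: [8257, 9327, 13206, 18786, 11785]
[period 2]
Births: 9327 × 0.129 = 1203, 13206 × 0.348 = 4596 → total 5799
15–29: 8257 × 0.961 = 7935
30–44: 9327 × 0.949 = 8851
45–59: 13206 × 0.957 = 12638
60+: 18786 × 0.937 + 11785 × 0.668 = 17602 + 7872 = 25474
Net migration: 0–14 − 300 → 5499; 15–29 + 390 → 8325; 30–44 − 80 → 8771; 45–59 + 220 → 12858; 60+ − 310 → 25164
End of period: [5499, 8325, 8771, 12858, 25164]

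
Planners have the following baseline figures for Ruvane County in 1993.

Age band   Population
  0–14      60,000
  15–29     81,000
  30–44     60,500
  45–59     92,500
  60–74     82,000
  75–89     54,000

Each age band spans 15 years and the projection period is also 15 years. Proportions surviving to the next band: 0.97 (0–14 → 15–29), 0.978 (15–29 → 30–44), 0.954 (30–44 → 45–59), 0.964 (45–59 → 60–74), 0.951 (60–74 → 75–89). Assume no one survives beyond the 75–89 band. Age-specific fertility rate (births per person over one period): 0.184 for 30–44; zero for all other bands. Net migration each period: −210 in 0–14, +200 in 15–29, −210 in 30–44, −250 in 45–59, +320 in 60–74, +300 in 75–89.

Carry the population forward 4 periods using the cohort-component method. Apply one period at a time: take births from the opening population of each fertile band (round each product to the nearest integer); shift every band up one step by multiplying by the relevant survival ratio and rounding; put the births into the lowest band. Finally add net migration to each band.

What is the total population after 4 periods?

156933

Let group 1 be 0–14 through group 6 = 75–89.
Period 1.
Births: 60500 * 0.184 = 11132
Group 2: 60000 * 0.97 = 58200
Group 3: 81000 * 0.978 = 79218
Group 4: 60500 * 0.954 = 57717
Group 5: 92500 * 0.964 = 89170
Group 6: 82000 * 0.951 = 77982
Net migration: Group 1 − 210 → 10922; Group 2 + 200 → 58400; Group 3 − 210 → 79008; Group 4 − 250 → 57467; Group 5 + 320 → 89490; Group 6 + 300 → 78282
Giving 10922 / 58400 / 79008 / 57467 / 89490 / 78282.
Period 2.
Births: 79008 * 0.184 = 14537
Group 2: 10922 * 0.97 = 10594
Group 3: 58400 * 0.978 = 57115
Group 4: 79008 * 0.954 = 75374
Group 5: 57467 * 0.964 = 55398
Group 6: 89490 * 0.951 = 85105
Net migration: Group 1 − 210 → 14327; Group 2 + 200 → 10794; Group 3 − 210 → 56905; Group 4 − 250 → 75124; Group 5 + 320 → 55718; Group 6 + 300 → 85405
Giving 14327 / 10794 / 56905 / 75124 / 55718 / 85405.
Period 3.
Births: 56905 * 0.184 = 10471
Group 2: 14327 * 0.97 = 13897
Group 3: 10794 * 0.978 = 10557
Group 4: 56905 * 0.954 = 54287
Group 5: 75124 * 0.964 = 72420
Group 6: 55718 * 0.951 = 52988
Net migration: Group 1 − 210 → 10261; Group 2 + 200 → 14097; Group 3 − 210 → 10347; Group 4 − 250 → 54037; Group 5 + 320 → 72740; Group 6 + 300 → 53288
Giving 10261 / 14097 / 10347 / 54037 / 72740 / 53288.
Period 4.
Births: 10347 * 0.184 = 1904
Group 2: 10261 * 0.97 = 9953
Group 3: 14097 * 0.978 = 13787
Group 4: 10347 * 0.954 = 9871
Group 5: 54037 * 0.964 = 52092
Group 6: 72740 * 0.951 = 69176
Net migration: Group 1 − 210 → 1694; Group 2 + 200 → 10153; Group 3 − 210 → 13577; Group 4 − 250 → 9621; Group 5 + 320 → 52412; Group 6 + 300 → 69476
Giving 1694 / 10153 / 13577 / 9621 / 52412 / 69476.
Total after period 4: 1694 + 10153 + 13577 + 9621 + 52412 + 69476 = 156933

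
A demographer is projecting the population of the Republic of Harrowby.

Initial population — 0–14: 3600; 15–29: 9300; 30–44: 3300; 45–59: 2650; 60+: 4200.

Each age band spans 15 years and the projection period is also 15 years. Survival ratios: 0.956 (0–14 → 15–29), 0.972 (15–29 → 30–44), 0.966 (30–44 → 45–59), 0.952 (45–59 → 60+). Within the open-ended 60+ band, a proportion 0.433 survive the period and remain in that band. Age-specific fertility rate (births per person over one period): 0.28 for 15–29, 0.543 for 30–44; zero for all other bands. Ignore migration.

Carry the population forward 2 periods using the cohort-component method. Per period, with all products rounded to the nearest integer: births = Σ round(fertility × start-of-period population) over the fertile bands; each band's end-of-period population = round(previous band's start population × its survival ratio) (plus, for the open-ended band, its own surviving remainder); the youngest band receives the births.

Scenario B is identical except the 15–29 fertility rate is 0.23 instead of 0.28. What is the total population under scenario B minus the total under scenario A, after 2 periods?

-617

Numbering the groups 1..5 from youngest to oldest:
Period 1.
Births: 9300 × 0.28 = 2604  |  3300 × 0.543 = 1792 — total 4396
Group 2: 3600 × 0.956 = 3442
Group 3: 9300 × 0.972 = 9040
Group 4: 3300 × 0.966 = 3188
Group 5: 2650 × 0.952 + 4200 × 0.433 = 2523 + 1819 = 4342
Population now: 0–14=4396, 15–29=3442, 30–44=9040, 45–59=3188, 60+=4342
Period 2.
Births: 3442 × 0.28 = 964  |  9040 × 0.543 = 4909 — total 5873
Group 2: 4396 × 0.956 = 4203
Group 3: 3442 × 0.972 = 3346
Group 4: 9040 × 0.966 = 8733
Group 5: 3188 × 0.952 + 4342 × 0.433 = 3035 + 1880 = 4915
Population now: 0–14=5873, 15–29=4203, 30–44=3346, 45–59=8733, 60+=4915
Scenario A total after 2 periods: 27070
Scenario B projection —
Period 1.
Births: 9300 × 0.23 = 2139  |  3300 × 0.543 = 1792 — total 3931
Group 2: 3600 × 0.956 = 3442
Group 3: 9300 × 0.972 = 9040
Group 4: 3300 × 0.966 = 3188
Group 5: 2650 × 0.952 + 4200 × 0.433 = 2523 + 1819 = 4342
Population now: 0–14=3931, 15–29=3442, 30–44=9040, 45–59=3188, 60+=4342
Period 2.
Births: 3442 × 0.23 = 792  |  9040 × 0.543 = 4909 — total 5701
Group 2: 3931 × 0.956 = 3758
Group 3: 3442 × 0.972 = 3346
Group 4: 9040 × 0.966 = 8733
Group 5: 3188 × 0.952 + 4342 × 0.433 = 3035 + 1880 = 4915
Population now: 0–14=5701, 15–29=3758, 30–44=3346, 45–59=8733, 60+=4915
Scenario B total after 2 periods: 26453
Difference B − A = 26453 − 27070 = -617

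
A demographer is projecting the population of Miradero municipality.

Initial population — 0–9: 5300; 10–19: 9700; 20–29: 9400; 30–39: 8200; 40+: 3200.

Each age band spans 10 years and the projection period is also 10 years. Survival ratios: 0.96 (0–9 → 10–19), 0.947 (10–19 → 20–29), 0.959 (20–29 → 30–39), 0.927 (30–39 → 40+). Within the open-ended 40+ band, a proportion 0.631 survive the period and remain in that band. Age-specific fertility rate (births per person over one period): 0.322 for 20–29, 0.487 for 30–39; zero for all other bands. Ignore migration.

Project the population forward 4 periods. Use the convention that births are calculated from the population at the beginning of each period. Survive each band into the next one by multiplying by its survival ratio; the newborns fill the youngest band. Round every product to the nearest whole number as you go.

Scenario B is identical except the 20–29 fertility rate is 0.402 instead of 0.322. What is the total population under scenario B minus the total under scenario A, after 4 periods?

2482

(Groups numbered youngest = 1 to oldest = 5.)
Period 1.
Births: 9400 × 0.322 = 3027 ; 8200 × 0.487 = 3993 ⇒ total 7020
Group 2: 5300 × 0.96 = 5088
Group 3: 9700 × 0.947 = 9186
Group 4: 9400 × 0.959 = 9015
Group 5: 8200 × 0.927 + 3200 × 0.631 = 7601 + 2019 = 9620
Giving 7020 / 5088 / 9186 / 9015 / 9620.
Period 2.
Births: 9186 × 0.322 = 2958 ; 9015 × 0.487 = 4390 ⇒ total 7348
Group 2: 7020 × 0.96 = 6739
Group 3: 5088 × 0.947 = 4818
Group 4: 9186 × 0.959 = 8809
Group 5: 9015 × 0.927 + 9620 × 0.631 = 8357 + 6070 = 14427
Giving 7348 / 6739 / 4818 / 8809 / 14427.
Period 3.
Births: 4818 × 0.322 = 1551 ; 8809 × 0.487 = 4290 ⇒ total 5841
Group 2: 7348 × 0.96 = 7054
Group 3: 6739 × 0.947 = 6382
Group 4: 4818 × 0.959 = 4620
Group 5: 8809 × 0.927 + 14427 × 0.631 = 8166 + 9103 = 17269
Giving 5841 / 7054 / 6382 / 4620 / 17269.
Period 4.
Births: 6382 × 0.322 = 2055 ; 4620 × 0.487 = 2250 ⇒ total 4305
Group 2: 5841 × 0.96 = 5607
Group 3: 7054 × 0.947 = 6680
Group 4: 6382 × 0.959 = 6120
Group 5: 4620 × 0.927 + 17269 × 0.631 = 4283 + 10897 = 15180
Giving 4305 / 5607 / 6680 / 6120 / 15180.
Scenario A total after 4 periods: 37892
Scenario B projection —
Period 1.
Births: 9400 × 0.402 = 3779 ; 8200 × 0.487 = 3993 ⇒ total 7772
Group 2: 5300 × 0.96 = 5088
Group 3: 9700 × 0.947 = 9186
Group 4: 9400 × 0.959 = 9015
Group 5: 8200 × 0.927 + 3200 × 0.631 = 7601 + 2019 = 9620
Giving 7772 / 5088 / 9186 / 9015 / 9620.
Period 2.
Births: 9186 × 0.402 = 3693 ; 9015 × 0.487 = 4390 ⇒ total 8083
Group 2: 7772 × 0.96 = 7461
Group 3: 5088 × 0.947 = 4818
Group 4: 9186 × 0.959 = 8809
Group 5: 9015 × 0.927 + 9620 × 0.631 = 8357 + 6070 = 14427
Giving 8083 / 7461 / 4818 / 8809 / 14427.
Period 3.
Births: 4818 × 0.402 = 1937 ; 8809 × 0.487 = 4290 ⇒ total 6227
Group 2: 8083 × 0.96 = 7760
Group 3: 7461 × 0.947 = 7066
Group 4: 4818 × 0.959 = 4620
Group 5: 8809 × 0.927 + 14427 × 0.631 = 8166 + 9103 = 17269
Giving 6227 / 7760 / 7066 / 4620 / 17269.
Period 4.
Births: 7066 × 0.402 = 2841 ; 4620 × 0.487 = 2250 ⇒ total 5091
Group 2: 6227 × 0.96 = 5978
Group 3: 7760 × 0.947 = 7349
Group 4: 7066 × 0.959 = 6776
Group 5: 4620 × 0.927 + 17269 × 0.631 = 4283 + 10897 = 15180
Giving 5091 / 5978 / 7349 / 6776 / 15180.
Scenario B total after 4 periods: 40374
Difference B − A = 40374 − 37892 = 2482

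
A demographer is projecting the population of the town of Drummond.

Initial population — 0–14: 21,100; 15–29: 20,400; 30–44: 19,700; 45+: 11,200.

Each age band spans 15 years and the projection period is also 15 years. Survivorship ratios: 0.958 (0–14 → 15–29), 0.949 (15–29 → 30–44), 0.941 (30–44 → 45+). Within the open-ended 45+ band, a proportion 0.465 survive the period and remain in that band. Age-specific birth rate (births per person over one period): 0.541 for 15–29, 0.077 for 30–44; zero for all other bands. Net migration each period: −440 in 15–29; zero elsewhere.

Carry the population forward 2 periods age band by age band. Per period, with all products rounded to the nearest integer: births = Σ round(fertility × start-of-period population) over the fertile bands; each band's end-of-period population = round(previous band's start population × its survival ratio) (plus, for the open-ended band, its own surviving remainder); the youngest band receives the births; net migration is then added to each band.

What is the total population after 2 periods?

71801

Numbering the bands 1..4 from youngest to oldest:
Period 1.
Births: 20400 * 0.541 = 11036  |  19700 * 0.077 = 1517 ⇒ total 12553
Band 2: 21100 * 0.958 = 20214
Band 3: 20400 * 0.949 = 19360
Band 4: 19700 * 0.941 + 11200 * 0.465 = 18538 + 5208 = 23746
Net migration: Band 2 − 440 → 19774
End of period: [12553, 19774, 19360, 23746]
Period 2.
Births: 19774 * 0.541 = 10698  |  19360 * 0.077 = 1491 ⇒ total 12189
Band 2: 12553 * 0.958 = 12026
Band 3: 19774 * 0.949 = 18766
Band 4: 19360 * 0.941 + 23746 * 0.465 = 18218 + 11042 = 29260
Net migration: Band 2 − 440 → 11586
End of period: [12189, 11586, 18766, 29260]
Total after period 2: 12189 + 11586 + 18766 + 29260 = 71801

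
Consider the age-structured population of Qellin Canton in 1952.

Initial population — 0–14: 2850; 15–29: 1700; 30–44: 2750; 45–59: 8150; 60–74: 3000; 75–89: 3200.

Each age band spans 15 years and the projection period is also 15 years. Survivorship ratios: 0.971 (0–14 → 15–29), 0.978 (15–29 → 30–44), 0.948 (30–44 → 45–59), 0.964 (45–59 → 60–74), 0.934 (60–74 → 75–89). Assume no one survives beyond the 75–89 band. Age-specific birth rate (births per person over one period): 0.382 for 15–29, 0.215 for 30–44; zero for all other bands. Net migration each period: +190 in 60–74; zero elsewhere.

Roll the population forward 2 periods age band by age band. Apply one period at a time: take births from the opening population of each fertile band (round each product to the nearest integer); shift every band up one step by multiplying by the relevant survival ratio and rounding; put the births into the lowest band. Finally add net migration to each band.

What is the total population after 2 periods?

Call the groups 1 to 6, youngest first.
Period 1:
Births: 1700 × 0.382 = 649  |  2750 × 0.215 = 591 → 1240
Group 2: 2850 × 0.971 = 2767
Group 3: 1700 × 0.978 = 1663
Group 4: 2750 × 0.948 = 2607
Group 5: 8150 × 0.964 = 7857
Group 6: 3000 × 0.934 = 2802
Net migration: Group 5 + 190 → 8047
Population now: 0–14=1240, 15–29=2767, 30–44=1663, 45–59=2607, 60–74=8047, 75–89=2802
Period 2:
Births: 2767 × 0.382 = 1057  |  1663 × 0.215 = 358 → 1415
Group 2: 1240 × 0.971 = 1204
Group 3: 2767 × 0.978 = 2706
Group 4: 1663 × 0.948 = 1577
Group 5: 2607 × 0.964 = 2513
Group 6: 8047 × 0.934 = 7516
Net migration: Group 5 + 190 → 2703
Population now: 0–14=1415, 15–29=1204, 30–44=2706, 45–59=1577, 60–74=2703, 75–89=7516
Total after period 2: 1415 + 1204 + 2706 + 1577 + 2703 + 7516 = 17121

17121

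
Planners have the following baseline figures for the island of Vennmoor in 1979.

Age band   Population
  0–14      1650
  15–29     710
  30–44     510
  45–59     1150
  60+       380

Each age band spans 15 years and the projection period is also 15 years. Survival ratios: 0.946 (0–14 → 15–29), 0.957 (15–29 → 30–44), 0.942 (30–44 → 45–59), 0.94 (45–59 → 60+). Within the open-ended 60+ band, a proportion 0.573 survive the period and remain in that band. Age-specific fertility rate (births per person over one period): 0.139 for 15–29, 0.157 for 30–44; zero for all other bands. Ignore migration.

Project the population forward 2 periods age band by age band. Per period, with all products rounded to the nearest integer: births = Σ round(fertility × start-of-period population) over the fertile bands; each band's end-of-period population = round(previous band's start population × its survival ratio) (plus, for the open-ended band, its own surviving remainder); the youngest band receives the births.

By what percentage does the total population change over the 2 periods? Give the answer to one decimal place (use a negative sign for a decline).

(Bands numbered youngest = 1 to oldest = 5.)
After projecting period 1:
Births: 710 × 0.139 = 99  |  510 × 0.157 = 80 — total 179
Band 2: 1650 × 0.946 = 1561
Band 3: 710 × 0.957 = 679
Band 4: 510 × 0.942 = 480
Band 5: 1150 × 0.94 + 380 × 0.573 = 1081 + 218 = 1299
Population now: 0–14=179, 15–29=1561, 30–44=679, 45–59=480, 60+=1299
After projecting period 2:
Births: 1561 × 0.139 = 217  |  679 × 0.157 = 107 — total 324
Band 2: 179 × 0.946 = 169
Band 3: 1561 × 0.957 = 1494
Band 4: 679 × 0.942 = 640
Band 5: 480 × 0.94 + 1299 × 0.573 = 451 + 744 = 1195
Population now: 0–14=324, 15–29=169, 30–44=1494, 45–59=640, 60+=1195
Total: 4400 → 3822; change = -578; percentage change = -13.1%

-13.1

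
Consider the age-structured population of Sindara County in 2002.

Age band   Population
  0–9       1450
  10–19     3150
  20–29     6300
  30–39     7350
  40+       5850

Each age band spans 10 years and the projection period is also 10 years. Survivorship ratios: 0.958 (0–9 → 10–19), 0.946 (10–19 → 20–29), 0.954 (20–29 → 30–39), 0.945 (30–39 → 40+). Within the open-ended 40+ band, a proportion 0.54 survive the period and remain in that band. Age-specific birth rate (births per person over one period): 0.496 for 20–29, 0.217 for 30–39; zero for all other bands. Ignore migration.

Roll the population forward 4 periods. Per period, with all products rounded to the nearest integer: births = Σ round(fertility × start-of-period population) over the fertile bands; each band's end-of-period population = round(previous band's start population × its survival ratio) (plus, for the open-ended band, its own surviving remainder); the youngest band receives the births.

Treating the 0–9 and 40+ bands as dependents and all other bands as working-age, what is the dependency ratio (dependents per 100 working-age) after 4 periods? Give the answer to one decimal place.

Call the groups 1 to 5, youngest first.
— Period 1 —
Births: 6300 × 0.496 = 3125, 7350 × 0.217 = 1595 → total 4720
Group 2: 1450 × 0.958 = 1389
Group 3: 3150 × 0.946 = 2980
Group 4: 6300 × 0.954 = 6010
Group 5: 7350 × 0.945 + 5850 × 0.54 = 6946 + 3159 = 10105
Population now: 0–9=4720, 10–19=1389, 20–29=2980, 30–39=6010, 40+=10105
— Period 2 —
Births: 2980 × 0.496 = 1478, 6010 × 0.217 = 1304 → total 2782
Group 2: 4720 × 0.958 = 4522
Group 3: 1389 × 0.946 = 1314
Group 4: 2980 × 0.954 = 2843
Group 5: 6010 × 0.945 + 10105 × 0.54 = 5679 + 5457 = 11136
Population now: 0–9=2782, 10–19=4522, 20–29=1314, 30–39=2843, 40+=11136
— Period 3 —
Births: 1314 × 0.496 = 652, 2843 × 0.217 = 617 → total 1269
Group 2: 2782 × 0.958 = 2665
Group 3: 4522 × 0.946 = 4278
Group 4: 1314 × 0.954 = 1254
Group 5: 2843 × 0.945 + 11136 × 0.54 = 2687 + 6013 = 8700
Population now: 0–9=1269, 10–19=2665, 20–29=4278, 30–39=1254, 40+=8700
— Period 4 —
Births: 4278 × 0.496 = 2122, 1254 × 0.217 = 272 → total 2394
Group 2: 1269 × 0.958 = 1216
Group 3: 2665 × 0.946 = 2521
Group 4: 4278 × 0.954 = 4081
Group 5: 1254 × 0.945 + 8700 × 0.54 = 1185 + 4698 = 5883
Population now: 0–9=2394, 10–19=1216, 20–29=2521, 30–39=4081, 40+=5883
Dependents (band 0–9 + band 40+) = 2394 + 5883 = 8277; working-age = 7818; ratio = 8277/7818 × 100 = 105.9

105.9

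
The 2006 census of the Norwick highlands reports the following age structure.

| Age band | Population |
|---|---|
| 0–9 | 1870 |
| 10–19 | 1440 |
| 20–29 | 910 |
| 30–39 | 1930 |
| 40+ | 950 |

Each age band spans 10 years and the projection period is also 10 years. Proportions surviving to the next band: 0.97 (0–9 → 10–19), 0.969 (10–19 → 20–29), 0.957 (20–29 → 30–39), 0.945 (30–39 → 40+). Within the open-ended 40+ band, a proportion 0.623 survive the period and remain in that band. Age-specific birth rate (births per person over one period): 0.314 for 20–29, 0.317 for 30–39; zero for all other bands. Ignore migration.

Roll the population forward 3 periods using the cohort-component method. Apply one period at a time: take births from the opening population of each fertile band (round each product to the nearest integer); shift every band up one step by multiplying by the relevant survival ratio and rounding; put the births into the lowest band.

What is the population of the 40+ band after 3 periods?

2712

Period 1.
Births: 910 × 0.314 = 286 ; 1930 × 0.317 = 612 → 898
10–19: 1870 × 0.97 = 1814
20–29: 1440 × 0.969 = 1395
30–39: 910 × 0.957 = 871
40+: 1930 × 0.945 + 950 × 0.623 = 1824 + 592 = 2416
Giving 898 / 1814 / 1395 / 871 / 2416.
Period 2.
Births: 1395 × 0.314 = 438 ; 871 × 0.317 = 276 → 714
10–19: 898 × 0.97 = 871
20–29: 1814 × 0.969 = 1758
30–39: 1395 × 0.957 = 1335
40+: 871 × 0.945 + 2416 × 0.623 = 823 + 1505 = 2328
Giving 714 / 871 / 1758 / 1335 / 2328.
Period 3.
Births: 1758 × 0.314 = 552 ; 1335 × 0.317 = 423 → 975
10–19: 714 × 0.97 = 693
20–29: 871 × 0.969 = 844
30–39: 1758 × 0.957 = 1682
40+: 1335 × 0.945 + 2328 × 0.623 = 1262 + 1450 = 2712
Giving 975 / 693 / 844 / 1682 / 2712.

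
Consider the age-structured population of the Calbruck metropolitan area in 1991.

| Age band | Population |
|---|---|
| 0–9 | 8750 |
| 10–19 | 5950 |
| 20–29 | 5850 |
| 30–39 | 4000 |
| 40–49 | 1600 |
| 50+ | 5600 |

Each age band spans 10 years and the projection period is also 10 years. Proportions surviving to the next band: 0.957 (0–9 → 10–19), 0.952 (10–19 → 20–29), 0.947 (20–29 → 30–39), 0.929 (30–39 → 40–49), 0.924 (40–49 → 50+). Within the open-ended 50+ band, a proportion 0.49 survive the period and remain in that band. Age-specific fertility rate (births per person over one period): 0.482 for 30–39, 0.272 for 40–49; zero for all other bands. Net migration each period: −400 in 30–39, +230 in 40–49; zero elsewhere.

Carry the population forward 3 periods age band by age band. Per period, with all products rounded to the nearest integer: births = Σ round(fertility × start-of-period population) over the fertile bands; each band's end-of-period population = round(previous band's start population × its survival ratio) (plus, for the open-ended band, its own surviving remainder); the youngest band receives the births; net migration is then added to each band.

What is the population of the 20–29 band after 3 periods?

2152

Period 1:
Births: 4000 * 0.482 = 1928, 1600 * 0.272 = 435 → total 2363
10–19: 8750 * 0.957 = 8374
20–29: 5950 * 0.952 = 5664
30–39: 5850 * 0.947 = 5540
40–49: 4000 * 0.929 = 3716
50+: 1600 * 0.924 + 5600 * 0.49 = 1478 + 2744 = 4222
Net migration: 30–39 − 400 → 5140; 40–49 + 230 → 3946
Population now: 0–9=2363, 10–19=8374, 20–29=5664, 30–39=5140, 40–49=3946, 50+=4222
Period 2:
Births: 5140 * 0.482 = 2477, 3946 * 0.272 = 1073 → total 3550
10–19: 2363 * 0.957 = 2261
20–29: 8374 * 0.952 = 7972
30–39: 5664 * 0.947 = 5364
40–49: 5140 * 0.929 = 4775
50+: 3946 * 0.924 + 4222 * 0.49 = 3646 + 2069 = 5715
Net migration: 30–39 − 400 → 4964; 40–49 + 230 → 5005
Population now: 0–9=3550, 10–19=2261, 20–29=7972, 30–39=4964, 40–49=5005, 50+=5715
Period 3:
Births: 4964 * 0.482 = 2393, 5005 * 0.272 = 1361 → total 3754
10–19: 3550 * 0.957 = 3397
20–29: 2261 * 0.952 = 2152
30–39: 7972 * 0.947 = 7549
40–49: 4964 * 0.929 = 4612
50+: 5005 * 0.924 + 5715 * 0.49 = 4625 + 2800 = 7425
Net migration: 30–39 − 400 → 7149; 40–49 + 230 → 4842
Population now: 0–9=3754, 10–19=3397, 20–29=2152, 30–39=7149, 40–49=4842, 50+=7425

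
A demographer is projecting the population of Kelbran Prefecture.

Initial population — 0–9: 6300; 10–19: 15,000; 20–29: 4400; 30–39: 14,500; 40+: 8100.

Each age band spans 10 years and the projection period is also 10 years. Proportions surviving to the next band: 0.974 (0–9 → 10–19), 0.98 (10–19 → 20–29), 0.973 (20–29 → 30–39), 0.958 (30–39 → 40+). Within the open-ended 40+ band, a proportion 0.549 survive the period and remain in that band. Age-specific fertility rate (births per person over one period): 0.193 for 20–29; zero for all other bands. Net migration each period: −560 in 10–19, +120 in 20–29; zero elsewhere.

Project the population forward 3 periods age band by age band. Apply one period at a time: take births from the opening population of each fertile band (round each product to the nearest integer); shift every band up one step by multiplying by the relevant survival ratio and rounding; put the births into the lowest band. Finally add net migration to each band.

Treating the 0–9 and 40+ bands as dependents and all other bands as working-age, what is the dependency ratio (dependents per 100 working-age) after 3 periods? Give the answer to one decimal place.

281.9

Period 1.
Births: 4400 * 0.193 = 849
10–19: 6300 * 0.974 = 6136
20–29: 15000 * 0.98 = 14700
30–39: 4400 * 0.973 = 4281
40+: 14500 * 0.958 + 8100 * 0.549 = 13891 + 4447 = 18338
Net migration: 10–19 − 560 → 5576; 20–29 + 120 → 14820
Population now: 0–9=849, 10–19=5576, 20–29=14820, 30–39=4281, 40+=18338
Period 2.
Births: 14820 * 0.193 = 2860
10–19: 849 * 0.974 = 827
20–29: 5576 * 0.98 = 5464
30–39: 14820 * 0.973 = 14420
40+: 4281 * 0.958 + 18338 * 0.549 = 4101 + 10068 = 14169
Net migration: 10–19 − 560 → 267; 20–29 + 120 → 5584
Population now: 0–9=2860, 10–19=267, 20–29=5584, 30–39=14420, 40+=14169
Period 3.
Births: 5584 * 0.193 = 1078
10–19: 2860 * 0.974 = 2786
20–29: 267 * 0.98 = 262
30–39: 5584 * 0.973 = 5433
40+: 14420 * 0.958 + 14169 * 0.549 = 13814 + 7779 = 21593
Net migration: 10–19 − 560 → 2226; 20–29 + 120 → 382
Population now: 0–9=1078, 10–19=2226, 20–29=382, 30–39=5433, 40+=21593
Dependents (band 0–9 + band 40+) = 1078 + 21593 = 22671; working-age = 8041; ratio = 22671/8041 × 100 = 281.9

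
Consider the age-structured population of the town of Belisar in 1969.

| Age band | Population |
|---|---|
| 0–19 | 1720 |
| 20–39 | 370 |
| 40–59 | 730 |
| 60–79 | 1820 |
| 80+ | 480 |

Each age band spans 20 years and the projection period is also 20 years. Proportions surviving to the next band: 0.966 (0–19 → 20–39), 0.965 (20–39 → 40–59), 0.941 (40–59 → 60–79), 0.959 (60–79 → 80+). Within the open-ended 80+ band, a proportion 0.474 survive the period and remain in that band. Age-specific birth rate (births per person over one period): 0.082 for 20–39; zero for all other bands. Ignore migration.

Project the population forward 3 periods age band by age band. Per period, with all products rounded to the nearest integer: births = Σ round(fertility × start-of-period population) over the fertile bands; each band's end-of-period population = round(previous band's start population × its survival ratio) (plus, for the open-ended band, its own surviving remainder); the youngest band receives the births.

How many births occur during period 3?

After projecting period 1:
Births: 370 × 0.082 = 30
20–39: 1720 × 0.966 = 1662
40–59: 370 × 0.965 = 357
60–79: 730 × 0.941 = 687
80+: 1820 × 0.959 + 480 × 0.474 = 1745 + 228 = 1973
→ [30, 1662, 357, 687, 1973]
After projecting period 2:
Births: 1662 × 0.082 = 136
20–39: 30 × 0.966 = 29
40–59: 1662 × 0.965 = 1604
60–79: 357 × 0.941 = 336
80+: 687 × 0.959 + 1973 × 0.474 = 659 + 935 = 1594
→ [136, 29, 1604, 336, 1594]
After projecting period 3:
Births: 29 × 0.082 = 2
20–39: 136 × 0.966 = 131
40–59: 29 × 0.965 = 28
60–79: 1604 × 0.941 = 1509
80+: 336 × 0.959 + 1594 × 0.474 = 322 + 756 = 1078
→ [2, 131, 28, 1509, 1078]

2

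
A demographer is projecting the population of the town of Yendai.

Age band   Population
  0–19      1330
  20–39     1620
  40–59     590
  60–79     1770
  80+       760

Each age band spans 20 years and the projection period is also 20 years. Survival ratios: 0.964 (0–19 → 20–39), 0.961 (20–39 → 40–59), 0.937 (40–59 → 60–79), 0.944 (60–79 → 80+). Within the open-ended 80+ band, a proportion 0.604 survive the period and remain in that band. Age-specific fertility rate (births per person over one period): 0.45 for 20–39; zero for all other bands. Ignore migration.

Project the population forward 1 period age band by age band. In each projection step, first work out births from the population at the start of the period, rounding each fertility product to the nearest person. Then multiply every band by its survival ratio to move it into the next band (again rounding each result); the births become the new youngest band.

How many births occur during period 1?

729

Period 1:
Births: 1620 × 0.45 = 729
20–39: 1330 × 0.964 = 1282
40–59: 1620 × 0.961 = 1557
60–79: 590 × 0.937 = 553
80+: 1770 × 0.944 + 760 × 0.604 = 1671 + 459 = 2130
Population now: 0–19=729, 20–39=1282, 40–59=1557, 60–79=553, 80+=2130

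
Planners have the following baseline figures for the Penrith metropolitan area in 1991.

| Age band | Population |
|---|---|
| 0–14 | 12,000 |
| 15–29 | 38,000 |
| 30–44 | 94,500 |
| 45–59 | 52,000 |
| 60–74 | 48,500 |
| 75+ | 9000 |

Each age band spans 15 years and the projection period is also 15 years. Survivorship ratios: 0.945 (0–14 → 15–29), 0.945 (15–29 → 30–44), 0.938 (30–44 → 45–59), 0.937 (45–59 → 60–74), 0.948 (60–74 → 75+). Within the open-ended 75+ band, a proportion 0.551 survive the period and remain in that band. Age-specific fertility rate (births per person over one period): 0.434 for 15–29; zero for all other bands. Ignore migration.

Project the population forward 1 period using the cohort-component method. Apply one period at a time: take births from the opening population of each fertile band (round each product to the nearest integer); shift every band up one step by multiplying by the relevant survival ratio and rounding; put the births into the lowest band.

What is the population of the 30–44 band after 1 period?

35910

After projecting period 1:
Births: 38000 × 0.434 = 16492
15–29: 12000 × 0.945 = 11340
30–44: 38000 × 0.945 = 35910
45–59: 94500 × 0.938 = 88641
60–74: 52000 × 0.937 = 48724
75+: 48500 × 0.948 + 9000 × 0.551 = 45978 + 4959 = 50937
End of period: [16492, 11340, 35910, 88641, 48724, 50937]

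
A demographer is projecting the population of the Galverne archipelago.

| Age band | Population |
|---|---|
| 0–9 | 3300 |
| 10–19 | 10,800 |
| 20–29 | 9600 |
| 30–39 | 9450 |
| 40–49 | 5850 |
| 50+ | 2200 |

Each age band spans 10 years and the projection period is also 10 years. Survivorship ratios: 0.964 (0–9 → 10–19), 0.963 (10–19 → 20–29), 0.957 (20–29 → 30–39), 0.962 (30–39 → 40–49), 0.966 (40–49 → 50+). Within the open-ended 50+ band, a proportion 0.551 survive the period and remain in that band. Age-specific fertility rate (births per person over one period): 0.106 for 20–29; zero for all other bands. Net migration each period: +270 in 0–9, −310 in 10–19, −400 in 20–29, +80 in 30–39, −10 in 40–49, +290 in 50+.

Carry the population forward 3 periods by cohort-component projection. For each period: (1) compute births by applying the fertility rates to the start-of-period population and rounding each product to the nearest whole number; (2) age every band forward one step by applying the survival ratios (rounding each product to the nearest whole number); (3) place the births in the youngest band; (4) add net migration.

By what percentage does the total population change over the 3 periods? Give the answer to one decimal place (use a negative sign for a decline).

Let group 1 be 0–9 through group 6 = 50+.
After projecting period 1:
Births: 9600 × 0.106 = 1018
Group 2: 3300 × 0.964 = 3181
Group 3: 10800 × 0.963 = 10400
Group 4: 9600 × 0.957 = 9187
Group 5: 9450 × 0.962 = 9091
Group 6: 5850 × 0.966 + 2200 × 0.551 = 5651 + 1212 = 6863
Net migration: Group 1 + 270 → 1288; Group 2 − 310 → 2871; Group 3 − 400 → 10000; Group 4 + 80 → 9267; Group 5 − 10 → 9081; Group 6 + 290 → 7153
Population now: 0–9=1288, 10–19=2871, 20–29=10000, 30–39=9267, 40–49=9081, 50+=7153
After projecting period 2:
Births: 10000 × 0.106 = 1060
Group 2: 1288 × 0.964 = 1242
Group 3: 2871 × 0.963 = 2765
Group 4: 10000 × 0.957 = 9570
Group 5: 9267 × 0.962 = 8915
Group 6: 9081 × 0.966 + 7153 × 0.551 = 8772 + 3941 = 12713
Net migration: Group 1 + 270 → 1330; Group 2 − 310 → 932; Group 3 − 400 → 2365; Group 4 + 80 → 9650; Group 5 − 10 → 8905; Group 6 + 290 → 13003
Population now: 0–9=1330, 10–19=932, 20–29=2365, 30–39=9650, 40–49=8905, 50+=13003
After projecting period 3:
Births: 2365 × 0.106 = 251
Group 2: 1330 × 0.964 = 1282
Group 3: 932 × 0.963 = 898
Group 4: 2365 × 0.957 = 2263
Group 5: 9650 × 0.962 = 9283
Group 6: 8905 × 0.966 + 13003 × 0.551 = 8602 + 7165 = 15767
Net migration: Group 1 + 270 → 521; Group 2 − 310 → 972; Group 3 − 400 → 498; Group 4 + 80 → 2343; Group 5 − 10 → 9273; Group 6 + 290 → 16057
Population now: 0–9=521, 10–19=972, 20–29=498, 30–39=2343, 40–49=9273, 50+=16057
Total: 41200 → 29664; change = -11536; percentage change = -28.0%

-28.0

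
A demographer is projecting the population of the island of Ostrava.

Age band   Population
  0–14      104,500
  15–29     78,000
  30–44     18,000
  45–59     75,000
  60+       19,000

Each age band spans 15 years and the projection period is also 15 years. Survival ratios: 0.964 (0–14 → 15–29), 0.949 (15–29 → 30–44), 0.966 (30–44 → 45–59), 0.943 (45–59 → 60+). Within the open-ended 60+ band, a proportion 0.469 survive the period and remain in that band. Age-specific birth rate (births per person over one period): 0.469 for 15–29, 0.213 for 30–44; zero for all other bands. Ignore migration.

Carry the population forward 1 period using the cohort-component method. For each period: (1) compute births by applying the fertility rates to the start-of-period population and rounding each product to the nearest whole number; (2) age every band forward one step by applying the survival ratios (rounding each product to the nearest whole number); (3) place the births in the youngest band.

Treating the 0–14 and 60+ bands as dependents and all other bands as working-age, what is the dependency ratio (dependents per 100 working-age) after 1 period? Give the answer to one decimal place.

62.5

Numbering the groups 1..5 from youngest to oldest:
Period 1:
Births: 78000 * 0.469 = 36582 ; 18000 * 0.213 = 3834 → total 40416
Group 2: 104500 * 0.964 = 100738
Group 3: 78000 * 0.949 = 74022
Group 4: 18000 * 0.966 = 17388
Group 5: 75000 * 0.943 + 19000 * 0.469 = 70725 + 8911 = 79636
→ [40416, 100738, 74022, 17388, 79636]
Dependents (band 0–14 + band 60+) = 40416 + 79636 = 120052; working-age = 192148; ratio = 120052/192148 × 100 = 62.5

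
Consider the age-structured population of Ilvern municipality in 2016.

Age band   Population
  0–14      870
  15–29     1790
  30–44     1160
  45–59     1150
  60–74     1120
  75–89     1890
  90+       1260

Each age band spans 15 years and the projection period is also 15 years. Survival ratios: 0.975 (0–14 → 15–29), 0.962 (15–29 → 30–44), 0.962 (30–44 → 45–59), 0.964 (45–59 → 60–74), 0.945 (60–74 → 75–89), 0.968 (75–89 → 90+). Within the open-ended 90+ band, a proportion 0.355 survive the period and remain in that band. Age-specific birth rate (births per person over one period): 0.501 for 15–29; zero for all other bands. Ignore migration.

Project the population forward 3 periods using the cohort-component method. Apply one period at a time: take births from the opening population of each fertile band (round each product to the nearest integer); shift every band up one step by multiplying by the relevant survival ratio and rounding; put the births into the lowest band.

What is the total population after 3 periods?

Let band 1 be 0–14 through band 7 = 90+.
Period 1:
Births: 1790 * 0.501 = 897
Band 2: 870 * 0.975 = 848
Band 3: 1790 * 0.962 = 1722
Band 4: 1160 * 0.962 = 1116
Band 5: 1150 * 0.964 = 1109
Band 6: 1120 * 0.945 = 1058
Band 7: 1890 * 0.968 + 1260 * 0.355 = 1830 + 447 = 2277
Population now: 0–14=897, 15–29=848, 30–44=1722, 45–59=1116, 60–74=1109, 75–89=1058, 90+=2277
Period 2:
Births: 848 * 0.501 = 425
Band 2: 897 * 0.975 = 875
Band 3: 848 * 0.962 = 816
Band 4: 1722 * 0.962 = 1657
Band 5: 1116 * 0.964 = 1076
Band 6: 1109 * 0.945 = 1048
Band 7: 1058 * 0.968 + 2277 * 0.355 = 1024 + 808 = 1832
Population now: 0–14=425, 15–29=875, 30–44=816, 45–59=1657, 60–74=1076, 75–89=1048, 90+=1832
Period 3:
Births: 875 * 0.501 = 438
Band 2: 425 * 0.975 = 414
Band 3: 875 * 0.962 = 842
Band 4: 816 * 0.962 = 785
Band 5: 1657 * 0.964 = 1597
Band 6: 1076 * 0.945 = 1017
Band 7: 1048 * 0.968 + 1832 * 0.355 = 1014 + 650 = 1664
Population now: 0–14=438, 15–29=414, 30–44=842, 45–59=785, 60–74=1597, 75–89=1017, 90+=1664
Total after period 3: 438 + 414 + 842 + 785 + 1597 + 1017 + 1664 = 6757

6757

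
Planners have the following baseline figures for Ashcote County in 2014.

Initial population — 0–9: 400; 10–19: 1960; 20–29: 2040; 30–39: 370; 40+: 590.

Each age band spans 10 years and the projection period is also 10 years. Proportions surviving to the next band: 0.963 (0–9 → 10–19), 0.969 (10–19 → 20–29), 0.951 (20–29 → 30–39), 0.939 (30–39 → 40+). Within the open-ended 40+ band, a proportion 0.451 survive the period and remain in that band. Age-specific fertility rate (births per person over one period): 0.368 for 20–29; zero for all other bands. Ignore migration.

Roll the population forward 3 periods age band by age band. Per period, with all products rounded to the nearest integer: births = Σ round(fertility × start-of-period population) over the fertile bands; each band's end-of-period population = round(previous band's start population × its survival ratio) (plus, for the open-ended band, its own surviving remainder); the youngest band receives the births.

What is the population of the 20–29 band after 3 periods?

701

Let group 1 be 0–9 through group 5 = 40+.
[period 1]
Births: 2040 * 0.368 = 751
Group 2: 400 * 0.963 = 385
Group 3: 1960 * 0.969 = 1899
Group 4: 2040 * 0.951 = 1940
Group 5: 370 * 0.939 + 590 * 0.451 = 347 + 266 = 613
Population now: 0–9=751, 10–19=385, 20–29=1899, 30–39=1940, 40+=613
[period 2]
Births: 1899 * 0.368 = 699
Group 2: 751 * 0.963 = 723
Group 3: 385 * 0.969 = 373
Group 4: 1899 * 0.951 = 1806
Group 5: 1940 * 0.939 + 613 * 0.451 = 1822 + 276 = 2098
Population now: 0–9=699, 10–19=723, 20–29=373, 30–39=1806, 40+=2098
[period 3]
Births: 373 * 0.368 = 137
Group 2: 699 * 0.963 = 673
Group 3: 723 * 0.969 = 701
Group 4: 373 * 0.951 = 355
Group 5: 1806 * 0.939 + 2098 * 0.451 = 1696 + 946 = 2642
Population now: 0–9=137, 10–19=673, 20–29=701, 30–39=355, 40+=2642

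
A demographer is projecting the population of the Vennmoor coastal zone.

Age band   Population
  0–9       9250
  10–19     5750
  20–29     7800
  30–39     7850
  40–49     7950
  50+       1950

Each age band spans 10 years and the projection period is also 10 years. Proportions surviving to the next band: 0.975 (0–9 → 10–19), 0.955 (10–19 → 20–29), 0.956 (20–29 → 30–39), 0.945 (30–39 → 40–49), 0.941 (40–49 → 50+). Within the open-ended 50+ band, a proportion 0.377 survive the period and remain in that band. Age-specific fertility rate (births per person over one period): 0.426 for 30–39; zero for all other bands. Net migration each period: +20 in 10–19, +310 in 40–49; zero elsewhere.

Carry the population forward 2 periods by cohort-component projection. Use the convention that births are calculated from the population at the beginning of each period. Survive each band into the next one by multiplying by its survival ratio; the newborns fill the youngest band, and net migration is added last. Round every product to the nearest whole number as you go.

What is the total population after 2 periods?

38064

After projecting period 1:
Births: 7850 × 0.426 = 3344
10–19: 9250 × 0.975 = 9019
20–29: 5750 × 0.955 = 5491
30–39: 7800 × 0.956 = 7457
40–49: 7850 × 0.945 = 7418
50+: 7950 × 0.941 + 1950 × 0.377 = 7481 + 735 = 8216
Net migration: 10–19 + 20 → 9039; 40–49 + 310 → 7728
End of period: [3344, 9039, 5491, 7457, 7728, 8216]
After projecting period 2:
Births: 7457 × 0.426 = 3177
10–19: 3344 × 0.975 = 3260
20–29: 9039 × 0.955 = 8632
30–39: 5491 × 0.956 = 5249
40–49: 7457 × 0.945 = 7047
50+: 7728 × 0.941 + 8216 × 0.377 = 7272 + 3097 = 10369
Net migration: 10–19 + 20 → 3280; 40–49 + 310 → 7357
End of period: [3177, 3280, 8632, 5249, 7357, 10369]
Total after period 2: 3177 + 3280 + 8632 + 5249 + 7357 + 10369 = 38064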